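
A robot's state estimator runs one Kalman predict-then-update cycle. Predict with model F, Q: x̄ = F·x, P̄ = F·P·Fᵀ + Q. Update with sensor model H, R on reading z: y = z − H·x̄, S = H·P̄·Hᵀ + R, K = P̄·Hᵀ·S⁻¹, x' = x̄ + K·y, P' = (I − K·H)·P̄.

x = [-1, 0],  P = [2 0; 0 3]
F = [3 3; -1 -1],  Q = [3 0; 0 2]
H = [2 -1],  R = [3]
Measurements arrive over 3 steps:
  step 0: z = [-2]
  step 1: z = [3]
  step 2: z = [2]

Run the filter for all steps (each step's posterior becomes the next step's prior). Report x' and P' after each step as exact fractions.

step 0: x' = [-231/262, 77/262], P' = [255/262 177/262; 177/262 465/262]
step 1: x' = [8874/7135, -2958/7135], P' = [27741/28540 19293/28540; 19293/28540 50649/28540]
step 2: x' = [1367112/1554251, -455704/1554251], P' = [1510737/1554251 1050672/1554251; 1050672/1554251 2758278/1554251]

step 0: x̄ = F·x = [-3, 1]
step 0: P̄ = F·P·Fᵀ + Q = [48 -15; -15 7]
step 0: y = z − H·x̄ = [5]
step 0: S = H·P̄·Hᵀ + R = [262]
step 0: K = P̄·Hᵀ·S⁻¹ = [111/262; -37/262]
step 0: x' = x̄ + K·y = [-231/262, 77/262]
step 0: P' = (I − K·H)·P̄ = [255/262 177/262; 177/262 465/262]
step 1: x̄ = F·x = [-231/131, 77/131]
step 1: P̄ = F·P·Fᵀ + Q = [5226/131 -1611/131; -1611/131 799/131]
step 1: y = z − H·x̄ = [932/131]
step 1: S = H·P̄·Hᵀ + R = [28540/131]
step 1: K = P̄·Hᵀ·S⁻¹ = [12063/28540; -4021/28540]
step 1: x' = x̄ + K·y = [8874/7135, -2958/7135]
step 1: P' = (I − K·H)·P̄ = [27741/28540 19293/28540; 19293/28540 50649/28540]
step 2: x̄ = F·x = [17748/7135, -5916/7135]
step 2: P̄ = F·P·Fᵀ + Q = [284601/7135 -87732/7135; -87732/7135 43514/7135]
step 2: y = z − H·x̄ = [-27142/7135]
step 2: S = H·P̄·Hᵀ + R = [1554251/7135]
step 2: K = P̄·Hᵀ·S⁻¹ = [656934/1554251; -218978/1554251]
step 2: x' = x̄ + K·y = [1367112/1554251, -455704/1554251]
step 2: P' = (I − K·H)·P̄ = [1510737/1554251 1050672/1554251; 1050672/1554251 2758278/1554251]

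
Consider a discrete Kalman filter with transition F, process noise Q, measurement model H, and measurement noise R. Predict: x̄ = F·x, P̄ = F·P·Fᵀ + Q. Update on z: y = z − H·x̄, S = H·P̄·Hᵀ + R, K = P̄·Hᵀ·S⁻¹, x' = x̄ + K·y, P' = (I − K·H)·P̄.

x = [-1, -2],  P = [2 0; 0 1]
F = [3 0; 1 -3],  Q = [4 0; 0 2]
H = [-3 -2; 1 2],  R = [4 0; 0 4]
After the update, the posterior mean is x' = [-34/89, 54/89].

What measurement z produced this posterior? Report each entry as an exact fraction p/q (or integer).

x̄ = F·x = [-3, 5]
P̄ = F·P·Fᵀ + Q = [22 6; 6 13]
S = H·P̄·Hᵀ + R = [326 -166; -166 102]
K = P̄·Hᵀ·S⁻¹ = [-289/712 -233/712; 103/712 391/712]
x' − x̄ = [233/89, -391/89] = K·y
y = (KᵀK)⁻¹·Kᵀ·(x' − x̄) = [0, -8]
z = y + H·x̄ = [0, -8] + [-1, 7] = [-1, -1]

z = [-1, -1]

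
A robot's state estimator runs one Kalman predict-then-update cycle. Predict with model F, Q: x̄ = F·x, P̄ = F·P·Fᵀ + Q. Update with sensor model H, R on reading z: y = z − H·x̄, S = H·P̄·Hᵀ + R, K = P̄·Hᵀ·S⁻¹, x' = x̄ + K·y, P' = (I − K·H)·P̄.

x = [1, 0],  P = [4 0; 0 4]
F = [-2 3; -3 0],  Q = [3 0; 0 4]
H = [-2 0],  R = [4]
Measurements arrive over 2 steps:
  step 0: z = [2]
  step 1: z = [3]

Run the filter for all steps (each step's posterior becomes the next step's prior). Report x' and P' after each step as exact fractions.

step 0: x̄ = F·x = [-2, -3]
step 0: P̄ = F·P·Fᵀ + Q = [55 24; 24 40]
step 0: y = z − H·x̄ = [-2]
step 0: S = H·P̄·Hᵀ + R = [224]
step 0: K = P̄·Hᵀ·S⁻¹ = [-55/112; -3/14]
step 0: x' = x̄ + K·y = [-57/56, -18/7]
step 0: P' = (I − K·H)·P̄ = [55/56 3/7; 3/7 208/7]
step 1: x̄ = F·x = [-159/28, 171/56]
step 1: P̄ = F·P·Fᵀ + Q = [3769/14 57/28; 57/28 719/56]
step 1: y = z − H·x̄ = [-117/14]
step 1: S = H·P̄·Hᵀ + R = [7566/7]
step 1: K = P̄·Hᵀ·S⁻¹ = [-3769/7566; -19/5044]
step 1: x' = x̄ + K·y = [-147/97, 1197/388]
step 1: P' = (I − K·H)·P̄ = [3769/3783 19/2522; 19/2522 16171/1261]

step 0: x' = [-57/56, -18/7], P' = [55/56 3/7; 3/7 208/7]
step 1: x' = [-147/97, 1197/388], P' = [3769/3783 19/2522; 19/2522 16171/1261]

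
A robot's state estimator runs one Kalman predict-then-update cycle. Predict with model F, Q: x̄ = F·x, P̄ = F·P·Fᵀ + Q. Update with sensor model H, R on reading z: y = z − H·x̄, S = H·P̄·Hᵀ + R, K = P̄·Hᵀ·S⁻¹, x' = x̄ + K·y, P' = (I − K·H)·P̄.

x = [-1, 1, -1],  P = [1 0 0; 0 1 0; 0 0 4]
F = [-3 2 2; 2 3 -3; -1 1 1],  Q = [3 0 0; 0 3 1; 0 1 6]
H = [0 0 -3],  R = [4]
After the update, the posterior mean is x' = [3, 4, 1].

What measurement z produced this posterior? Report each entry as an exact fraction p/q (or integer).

x̄ = F·x = [3, 4, 1]
P̄ = F·P·Fᵀ + Q = [32 -24 13; -24 52 -10; 13 -10 12]
S = H·P̄·Hᵀ + R = [112]
K = P̄·Hᵀ·S⁻¹ = [-39/112; 15/56; -9/28]
x' − x̄ = [0, 0, 0] = K·y
y = (KᵀK)⁻¹·Kᵀ·(x' − x̄) = [0]
z = y + H·x̄ = [0] + [-3] = [-3]

z = [-3]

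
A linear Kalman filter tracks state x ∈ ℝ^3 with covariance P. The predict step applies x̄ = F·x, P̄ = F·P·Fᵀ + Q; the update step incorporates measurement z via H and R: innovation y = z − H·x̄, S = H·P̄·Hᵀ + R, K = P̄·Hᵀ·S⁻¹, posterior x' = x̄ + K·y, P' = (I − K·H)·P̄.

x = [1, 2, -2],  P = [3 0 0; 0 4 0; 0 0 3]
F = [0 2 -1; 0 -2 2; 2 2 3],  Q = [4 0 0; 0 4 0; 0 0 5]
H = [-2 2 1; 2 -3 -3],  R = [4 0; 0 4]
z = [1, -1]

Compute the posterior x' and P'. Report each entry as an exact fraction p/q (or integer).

x̄ = F·x = [6, -8, 0]
P̄ = F·P·Fᵀ + Q = [23 -22 7; -22 32 2; 7 2 60]
y = z − H·x̄ = [29, -37]
S = H·P̄·Hᵀ + R = [440 -646; -646 1140]
K = P̄·Hᵀ·S⁻¹ = [-943/2218 -6789/42142; 409/1109 1705/21071; -712/1109 -10845/21071]
x' = x̄ + K·y = [-7774/21071, -6294/21071, 8953/21071]
P' = (I − K·H)·P̄ = [49977/21071 26276/21071 11568/21071; 26276/21071 68392/21071 -53148/21071; 11568/21071 -53148/21071 75320/21071]

x' = [-7774/21071, -6294/21071, 8953/21071]
P' = [49977/21071 26276/21071 11568/21071; 26276/21071 68392/21071 -53148/21071; 11568/21071 -53148/21071 75320/21071]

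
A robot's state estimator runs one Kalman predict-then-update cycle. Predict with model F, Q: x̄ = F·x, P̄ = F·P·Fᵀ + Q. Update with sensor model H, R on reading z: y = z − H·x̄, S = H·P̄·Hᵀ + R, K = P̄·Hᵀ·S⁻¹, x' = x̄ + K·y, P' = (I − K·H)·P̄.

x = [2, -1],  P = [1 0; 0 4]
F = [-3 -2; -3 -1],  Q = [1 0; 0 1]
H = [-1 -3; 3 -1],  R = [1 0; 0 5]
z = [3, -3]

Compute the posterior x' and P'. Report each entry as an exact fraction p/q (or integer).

x̄ = F·x = [-4, -5]
P̄ = F·P·Fᵀ + Q = [26 17; 17 14]
y = z − H·x̄ = [-16, 4]
S = H·P̄·Hᵀ + R = [255 -172; -172 151]
K = P̄·Hᵀ·S⁻¹ = [-1135/8921 2311/8921; -2545/8921 -713/8921]
x' = x̄ + K·y = [-8280/8921, -6737/8921]
P' = (I − K·H)·P̄ = [3580/8921 -815/8921; -815/8921 1120/8921]

x' = [-8280/8921, -6737/8921]
P' = [3580/8921 -815/8921; -815/8921 1120/8921]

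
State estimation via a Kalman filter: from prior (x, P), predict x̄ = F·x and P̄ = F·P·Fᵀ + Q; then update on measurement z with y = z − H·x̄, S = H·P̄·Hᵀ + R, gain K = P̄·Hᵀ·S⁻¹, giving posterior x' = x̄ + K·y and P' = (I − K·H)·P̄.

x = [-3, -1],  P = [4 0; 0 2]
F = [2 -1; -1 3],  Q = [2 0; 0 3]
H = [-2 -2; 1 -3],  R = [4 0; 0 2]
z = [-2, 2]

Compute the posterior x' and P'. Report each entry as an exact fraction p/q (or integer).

x' = [529/581, -569/1743]
P' = [376/581 92/1743; 92/1743 962/5229]

x̄ = F·x = [-5, 0]
P̄ = F·P·Fᵀ + Q = [20 -14; -14 25]
y = z − H·x̄ = [-12, 7]
S = H·P̄·Hᵀ + R = [72 54; 54 331]
K = P̄·Hᵀ·S⁻¹ = [-610/1743 142/581; -619/5229 -145/581]
x' = x̄ + K·y = [529/581, -569/1743]
P' = (I − K·H)·P̄ = [376/581 92/1743; 92/1743 962/5229]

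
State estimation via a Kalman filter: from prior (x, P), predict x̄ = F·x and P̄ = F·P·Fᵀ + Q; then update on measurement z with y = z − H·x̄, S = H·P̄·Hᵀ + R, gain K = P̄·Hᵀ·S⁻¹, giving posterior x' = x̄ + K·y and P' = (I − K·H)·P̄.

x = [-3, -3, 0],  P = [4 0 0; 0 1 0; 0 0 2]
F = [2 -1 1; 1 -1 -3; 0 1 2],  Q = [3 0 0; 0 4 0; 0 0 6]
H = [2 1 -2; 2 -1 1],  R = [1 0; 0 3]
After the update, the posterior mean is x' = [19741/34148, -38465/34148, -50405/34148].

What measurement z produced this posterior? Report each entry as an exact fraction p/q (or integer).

z = [3, 1]

x̄ = F·x = [-3, 0, -3]
P̄ = F·P·Fᵀ + Q = [22 3 3; 3 27 -13; 3 -13 15]
S = H·P̄·Hᵀ + R = [216 -14; -14 159]
K = P̄·Hᵀ·S⁻¹ = [7135/34148 5039/17074; 8905/34148 -3259/17074; -5407/34148 3413/17074]
x' − x̄ = [122185/34148, -38465/34148, 52039/34148] = K·y
y = (KᵀK)⁻¹·Kᵀ·(x' − x̄) = [3, 10]
z = y + H·x̄ = [3, 10] + [0, -9] = [3, 1]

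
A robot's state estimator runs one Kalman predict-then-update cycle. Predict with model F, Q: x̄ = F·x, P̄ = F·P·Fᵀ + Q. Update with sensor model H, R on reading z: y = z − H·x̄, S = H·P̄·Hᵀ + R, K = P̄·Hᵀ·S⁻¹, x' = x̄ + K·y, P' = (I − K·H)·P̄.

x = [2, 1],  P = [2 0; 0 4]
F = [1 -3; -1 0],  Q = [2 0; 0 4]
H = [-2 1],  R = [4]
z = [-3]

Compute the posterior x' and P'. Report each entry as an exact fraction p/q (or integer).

x' = [34/89, -193/89]
P' = [198/89 232/89; 232/89 484/89]

x̄ = F·x = [-1, -2]
P̄ = F·P·Fᵀ + Q = [40 -2; -2 6]
y = z − H·x̄ = [-3]
S = H·P̄·Hᵀ + R = [178]
K = P̄·Hᵀ·S⁻¹ = [-41/89; 5/89]
x' = x̄ + K·y = [34/89, -193/89]
P' = (I − K·H)·P̄ = [198/89 232/89; 232/89 484/89]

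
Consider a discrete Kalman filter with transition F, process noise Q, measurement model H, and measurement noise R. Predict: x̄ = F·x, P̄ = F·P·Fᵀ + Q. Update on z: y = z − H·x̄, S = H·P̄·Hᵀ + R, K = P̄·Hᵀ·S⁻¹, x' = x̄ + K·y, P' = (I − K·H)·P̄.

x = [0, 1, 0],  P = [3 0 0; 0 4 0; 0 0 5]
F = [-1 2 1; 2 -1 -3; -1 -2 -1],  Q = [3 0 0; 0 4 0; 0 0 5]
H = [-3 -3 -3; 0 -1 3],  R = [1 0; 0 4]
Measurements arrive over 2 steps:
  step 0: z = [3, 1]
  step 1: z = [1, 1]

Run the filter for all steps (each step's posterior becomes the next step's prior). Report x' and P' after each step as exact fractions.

step 0: x' = [61494/38917, -83891/38917, -16458/38917], P' = [2266727/116751 -1694714/116751 -575798/116751; -1694714/116751 1302911/116751 404321/116751; -575798/116751 404321/116751 175691/116751]
step 1: x' = [-680397088/262773345, 368426641/262773345, 226950286/262773345], P' = [57233232479/1576640070 -21822079594/788320035 -6897062524/788320035; -21822079594/788320035 16873237048/788320035 5091822928/788320035; -6897062524/788320035 5091822928/788320035 1852178188/788320035]

step 0: x̄ = F·x = [2, -1, -2]
step 0: P̄ = F·P·Fᵀ + Q = [27 -29 -18; -29 65 17; -18 17 29]
step 0: y = z − H·x̄ = [0, 6]
step 0: S = H·P̄·Hᵀ + R = [550 -93; -93 228]
step 0: K = P̄·Hᵀ·S⁻¹ = [3785/38917 -8170/116751; -12518/38917 -22487/116751; -4214/38917 30688/116751]
step 0: x' = x̄ + K·y = [61494/38917, -83891/38917, -16458/38917]
step 0: P' = (I − K·H)·P̄ = [2266727/116751 -1694714/116751 -575798/116751; -1694714/116751 1302911/116751 404321/116751; -575798/116751 404321/116751 175691/116751]
step 1: x̄ = F·x = [-245734/38917, 256253/38917, 122746/38917]
step 1: P̄ = F·P·Fᵀ + Q = [17552051/116751 -7283052/38917 -4737892/116751; -7283052/38917 9510800/38917 1979344/38917; -4737892/116751 1979344/38917 1924649/116751]
step 1: y = z − H·x̄ = [438712/38917, -73068/38917]
step 1: S = H·P̄·Hᵀ + R = [20172121/38917 3246909/38917; 3246909/38917 3564351/38917]
step 1: K = P̄·Hᵀ·S⁻¹ = [205051757/525546690 565446011/1576640070; -142980382/262773345 -399442066/788320035; -46938592/262773345 116177909/788320035]
step 1: x' = x̄ + K·y = [-680397088/262773345, 368426641/262773345, 226950286/262773345]
step 1: P' = (I − K·H)·P̄ = [57233232479/1576640070 -21822079594/788320035 -6897062524/788320035; -21822079594/788320035 16873237048/788320035 5091822928/788320035; -6897062524/788320035 5091822928/788320035 1852178188/788320035]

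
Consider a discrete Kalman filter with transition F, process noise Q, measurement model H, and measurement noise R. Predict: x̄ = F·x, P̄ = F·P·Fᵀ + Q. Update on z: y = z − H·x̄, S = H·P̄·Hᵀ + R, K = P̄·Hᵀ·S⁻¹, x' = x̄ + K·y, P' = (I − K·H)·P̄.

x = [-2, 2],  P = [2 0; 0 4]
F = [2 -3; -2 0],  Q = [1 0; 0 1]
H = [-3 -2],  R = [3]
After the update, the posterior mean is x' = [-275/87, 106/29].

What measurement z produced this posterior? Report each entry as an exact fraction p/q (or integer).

x̄ = F·x = [-10, 4]
P̄ = F·P·Fᵀ + Q = [45 -8; -8 9]
S = H·P̄·Hᵀ + R = [348]
K = P̄·Hᵀ·S⁻¹ = [-119/348; 1/58]
x' − x̄ = [595/87, -10/29] = K·y
y = (KᵀK)⁻¹·Kᵀ·(x' − x̄) = [-20]
z = y + H·x̄ = [-20] + [22] = [2]

z = [2]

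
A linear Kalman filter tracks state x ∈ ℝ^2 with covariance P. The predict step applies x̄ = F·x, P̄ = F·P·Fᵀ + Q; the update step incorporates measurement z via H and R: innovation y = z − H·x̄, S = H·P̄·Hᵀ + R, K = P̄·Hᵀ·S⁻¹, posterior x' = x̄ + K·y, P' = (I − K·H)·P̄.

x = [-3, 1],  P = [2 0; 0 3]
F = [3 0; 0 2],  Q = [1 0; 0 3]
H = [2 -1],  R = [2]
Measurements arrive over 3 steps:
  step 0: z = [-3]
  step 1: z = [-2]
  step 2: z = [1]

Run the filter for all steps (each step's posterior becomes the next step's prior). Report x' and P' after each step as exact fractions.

step 0: x̄ = F·x = [-9, 2]
step 0: P̄ = F·P·Fᵀ + Q = [19 0; 0 15]
step 0: y = z − H·x̄ = [17]
step 0: S = H·P̄·Hᵀ + R = [93]
step 0: K = P̄·Hᵀ·S⁻¹ = [38/93; -5/31]
step 0: x' = x̄ + K·y = [-191/93, -23/31]
step 0: P' = (I − K·H)·P̄ = [323/93 190/31; 190/31 390/31]
step 1: x̄ = F·x = [-191/31, -46/31]
step 1: P̄ = F·P·Fᵀ + Q = [1000/31 1140/31; 1140/31 1653/31]
step 1: y = z − H·x̄ = [274/31]
step 1: S = H·P̄·Hᵀ + R = [1155/31]
step 1: K = P̄·Hᵀ·S⁻¹ = [172/231; 19/35]
step 1: x' = x̄ + K·y = [97/231, 116/35]
step 1: P' = (I − K·H)·P̄ = [2680/231 152/7; 152/7 1482/35]
step 2: x̄ = F·x = [97/77, 232/35]
step 2: P̄ = F·P·Fᵀ + Q = [8117/77 912/7; 912/7 6033/35]
step 2: y = z − H·x̄ = [281/55]
step 2: S = H·P̄·Hᵀ + R = [4119/55]
step 2: K = P̄·Hᵀ·S⁻¹ = [4430/4119; 1617/1373]
step 2: x' = x̄ + K·y = [194755/28833, 121537/9611]
step 2: P' = (I − K·H)·P̄ = [541733/28833 340482/9611; 340482/9611 658326/9611]

step 0: x' = [-191/93, -23/31], P' = [323/93 190/31; 190/31 390/31]
step 1: x' = [97/231, 116/35], P' = [2680/231 152/7; 152/7 1482/35]
step 2: x' = [194755/28833, 121537/9611], P' = [541733/28833 340482/9611; 340482/9611 658326/9611]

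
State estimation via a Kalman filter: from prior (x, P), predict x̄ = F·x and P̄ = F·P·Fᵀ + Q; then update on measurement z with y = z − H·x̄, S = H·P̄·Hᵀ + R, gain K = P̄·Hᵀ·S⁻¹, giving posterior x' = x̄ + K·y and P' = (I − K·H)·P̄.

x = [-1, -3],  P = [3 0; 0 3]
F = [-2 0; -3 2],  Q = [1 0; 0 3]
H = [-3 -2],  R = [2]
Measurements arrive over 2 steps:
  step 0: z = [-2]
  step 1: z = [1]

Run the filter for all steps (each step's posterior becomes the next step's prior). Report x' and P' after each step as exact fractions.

step 0: x̄ = F·x = [2, -3]
step 0: P̄ = F·P·Fᵀ + Q = [13 18; 18 42]
step 0: y = z − H·x̄ = [-2]
step 0: S = H·P̄·Hᵀ + R = [503]
step 0: K = P̄·Hᵀ·S⁻¹ = [-75/503; -138/503]
step 0: x' = x̄ + K·y = [1156/503, -1233/503]
step 0: P' = (I − K·H)·P̄ = [914/503 -1296/503; -1296/503 2082/503]
step 1: x̄ = F·x = [-2312/503, -5934/503]
step 1: P̄ = F·P·Fᵀ + Q = [4159/503 10668/503; 10668/503 33615/503]
step 1: y = z − H·x̄ = [-18301/503]
step 1: S = H·P̄·Hᵀ + R = [300913/503]
step 1: K = P̄·Hᵀ·S⁻¹ = [-33813/300913; -99234/300913]
step 1: x' = x̄ + K·y = [-152881/300913, 60564/300913]
step 1: P' = (I − K·H)·P̄ = [215066/300913 -288786/300913; -288786/300913 532413/300913]

step 0: x' = [1156/503, -1233/503], P' = [914/503 -1296/503; -1296/503 2082/503]
step 1: x' = [-152881/300913, 60564/300913], P' = [215066/300913 -288786/300913; -288786/300913 532413/300913]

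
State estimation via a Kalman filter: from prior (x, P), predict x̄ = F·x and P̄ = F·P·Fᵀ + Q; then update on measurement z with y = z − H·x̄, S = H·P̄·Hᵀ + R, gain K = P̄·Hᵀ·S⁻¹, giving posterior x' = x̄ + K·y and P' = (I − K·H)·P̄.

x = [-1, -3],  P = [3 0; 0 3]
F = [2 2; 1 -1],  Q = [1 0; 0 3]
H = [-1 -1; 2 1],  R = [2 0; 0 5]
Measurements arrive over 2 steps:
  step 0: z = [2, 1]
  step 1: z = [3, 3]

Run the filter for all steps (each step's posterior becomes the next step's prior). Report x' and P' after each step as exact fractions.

step 0: x' = [-509/623, 121/623], P' = [1825/623 -2025/623; -2025/623 3015/623]
step 1: x' = [290199/144121, -548140/144121], P' = [431503/144121 -529951/144121; -529951/144121 838697/144121]

step 0: x̄ = F·x = [-8, 2]
step 0: P̄ = F·P·Fᵀ + Q = [25 0; 0 9]
step 0: y = z − H·x̄ = [-4, 15]
step 0: S = H·P̄·Hᵀ + R = [36 -59; -59 114]
step 0: K = P̄·Hᵀ·S⁻¹ = [100/623 325/623; -495/623 -207/623]
step 0: x' = x̄ + K·y = [-509/623, 121/623]
step 0: P' = (I − K·H)·P̄ = [1825/623 -2025/623; -2025/623 3015/623]
step 1: x̄ = F·x = [-776/623, -90/89]
step 1: P̄ = F·P·Fᵀ + Q = [3783/623 -340/89; -340/89 1537/89]
step 1: y = z − H·x̄ = [463/623, 4051/623]
step 1: S = H·P̄·Hᵀ + R = [11028/623 -11185/623; -11185/623 19486/623]
step 1: K = P̄·Hᵀ·S⁻¹ = [49224/144121 66611/144121; -154373/144121 -44241/144121]
step 1: x' = x̄ + K·y = [290199/144121, -548140/144121]
step 1: P' = (I − K·H)·P̄ = [431503/144121 -529951/144121; -529951/144121 838697/144121]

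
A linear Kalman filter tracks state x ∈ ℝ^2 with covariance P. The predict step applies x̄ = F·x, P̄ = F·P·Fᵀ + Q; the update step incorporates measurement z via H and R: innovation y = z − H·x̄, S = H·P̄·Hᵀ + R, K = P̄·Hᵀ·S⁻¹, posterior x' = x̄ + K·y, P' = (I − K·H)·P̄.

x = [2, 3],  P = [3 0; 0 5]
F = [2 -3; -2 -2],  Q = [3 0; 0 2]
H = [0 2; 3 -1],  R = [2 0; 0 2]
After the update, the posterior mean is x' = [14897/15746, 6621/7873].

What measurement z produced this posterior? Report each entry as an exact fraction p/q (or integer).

z = [2, 2]

x̄ = F·x = [-5, -10]
P̄ = F·P·Fᵀ + Q = [60 18; 18 34]
S = H·P̄·Hᵀ + R = [138 40; 40 468]
K = P̄·Hᵀ·S⁻¹ = [1296/7873 5229/15746; 3878/7873 5/7873]
x' − x̄ = [93627/15746, 85351/7873] = K·y
y = (KᵀK)⁻¹·Kᵀ·(x' − x̄) = [22, 7]
z = y + H·x̄ = [22, 7] + [-20, -5] = [2, 2]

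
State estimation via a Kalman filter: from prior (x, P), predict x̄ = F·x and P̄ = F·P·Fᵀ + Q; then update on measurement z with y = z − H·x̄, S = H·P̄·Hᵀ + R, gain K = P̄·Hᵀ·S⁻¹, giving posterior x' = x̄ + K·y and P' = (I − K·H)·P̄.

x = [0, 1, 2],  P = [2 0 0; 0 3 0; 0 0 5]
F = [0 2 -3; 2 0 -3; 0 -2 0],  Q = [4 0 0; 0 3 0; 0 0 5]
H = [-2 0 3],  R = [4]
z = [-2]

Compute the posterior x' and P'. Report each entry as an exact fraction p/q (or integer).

x̄ = F·x = [-4, -6, -2]
P̄ = F·P·Fᵀ + Q = [61 45 -12; 45 56 0; -12 0 17]
y = z − H·x̄ = [-4]
S = H·P̄·Hᵀ + R = [545]
K = P̄·Hᵀ·S⁻¹ = [-158/545; -18/109; 15/109]
x' = x̄ + K·y = [-1548/545, -582/109, -278/109]
P' = (I − K·H)·P̄ = [8281/545 2061/109 1062/109; 2061/109 4484/109 1350/109; 1062/109 1350/109 728/109]

x' = [-1548/545, -582/109, -278/109]
P' = [8281/545 2061/109 1062/109; 2061/109 4484/109 1350/109; 1062/109 1350/109 728/109]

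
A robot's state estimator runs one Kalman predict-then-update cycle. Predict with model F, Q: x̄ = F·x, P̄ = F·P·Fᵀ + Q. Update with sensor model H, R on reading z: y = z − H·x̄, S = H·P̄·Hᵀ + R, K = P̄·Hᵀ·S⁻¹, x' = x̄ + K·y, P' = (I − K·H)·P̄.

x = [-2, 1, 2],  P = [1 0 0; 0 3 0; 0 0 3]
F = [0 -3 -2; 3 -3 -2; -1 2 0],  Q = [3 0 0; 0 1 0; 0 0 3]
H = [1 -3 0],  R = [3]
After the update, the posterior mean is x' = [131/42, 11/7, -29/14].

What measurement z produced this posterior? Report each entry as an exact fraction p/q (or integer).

x̄ = F·x = [-7, -13, 4]
P̄ = F·P·Fᵀ + Q = [42 39 -18; 39 49 -21; -18 -21 16]
S = H·P̄·Hᵀ + R = [252]
K = P̄·Hᵀ·S⁻¹ = [-25/84; -3/7; 5/28]
x' − x̄ = [425/42, 102/7, -85/14] = K·y
y = (KᵀK)⁻¹·Kᵀ·(x' − x̄) = [-34]
z = y + H·x̄ = [-34] + [32] = [-2]

z = [-2]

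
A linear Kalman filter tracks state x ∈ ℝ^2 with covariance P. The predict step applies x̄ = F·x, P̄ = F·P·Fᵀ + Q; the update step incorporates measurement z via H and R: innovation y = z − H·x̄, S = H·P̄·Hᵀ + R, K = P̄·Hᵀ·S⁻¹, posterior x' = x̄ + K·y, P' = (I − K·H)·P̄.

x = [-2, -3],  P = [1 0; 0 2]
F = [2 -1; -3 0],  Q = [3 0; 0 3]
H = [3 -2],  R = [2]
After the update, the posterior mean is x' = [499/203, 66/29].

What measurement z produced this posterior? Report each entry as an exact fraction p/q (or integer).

z = [3]

x̄ = F·x = [-1, 6]
P̄ = F·P·Fᵀ + Q = [9 -6; -6 12]
S = H·P̄·Hᵀ + R = [203]
K = P̄·Hᵀ·S⁻¹ = [39/203; -6/29]
x' − x̄ = [702/203, -108/29] = K·y
y = (KᵀK)⁻¹·Kᵀ·(x' − x̄) = [18]
z = y + H·x̄ = [18] + [-15] = [3]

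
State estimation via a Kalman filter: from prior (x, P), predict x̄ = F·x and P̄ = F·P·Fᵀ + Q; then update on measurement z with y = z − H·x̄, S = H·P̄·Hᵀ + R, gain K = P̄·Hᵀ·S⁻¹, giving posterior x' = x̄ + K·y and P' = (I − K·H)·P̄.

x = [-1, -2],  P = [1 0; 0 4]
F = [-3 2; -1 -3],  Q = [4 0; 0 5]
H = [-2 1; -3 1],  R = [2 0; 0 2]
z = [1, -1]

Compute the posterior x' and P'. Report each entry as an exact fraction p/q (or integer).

x̄ = F·x = [-1, 7]
P̄ = F·P·Fᵀ + Q = [29 -21; -21 42]
y = z − H·x̄ = [-8, -11]
S = H·P̄·Hᵀ + R = [244 321; 321 431]
K = P̄·Hᵀ·S⁻¹ = [619/2123 -993/2123; 2499/2123 -1344/2123]
x' = x̄ + K·y = [3848/2123, 9653/2123]
P' = (I − K·H)·P̄ = [3224/2123 7686/2123; 7686/2123 20370/2123]

x' = [3848/2123, 9653/2123]
P' = [3224/2123 7686/2123; 7686/2123 20370/2123]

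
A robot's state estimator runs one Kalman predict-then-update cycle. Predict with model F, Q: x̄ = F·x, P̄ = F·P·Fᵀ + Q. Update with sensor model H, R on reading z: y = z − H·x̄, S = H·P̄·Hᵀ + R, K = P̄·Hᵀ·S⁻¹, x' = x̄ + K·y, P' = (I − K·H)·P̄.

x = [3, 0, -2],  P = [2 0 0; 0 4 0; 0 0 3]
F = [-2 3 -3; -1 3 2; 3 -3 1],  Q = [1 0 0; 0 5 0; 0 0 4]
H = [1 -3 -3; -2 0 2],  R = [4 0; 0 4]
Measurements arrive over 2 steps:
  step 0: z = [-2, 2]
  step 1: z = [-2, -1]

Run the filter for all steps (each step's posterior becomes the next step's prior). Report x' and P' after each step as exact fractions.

step 0: x' = [38328/14731, -32031/14731, 54001/14731], P' = [59040/14731 -33779/14731 52383/14731; -33779/14731 198437/73655 -219266/73655; 52383/14731 -219266/73655 301603/73655]
step 1: x' = [-5189936573/8537917212, 13326347389/8537917212, -84991381/79054789], P' = [8439261671/4268958606 -2924593447/4268958606 109619122/79054789; -2924593447/4268958606 5855869079/4268958606 -97353358/79054789; 109619122/79054789 -97353358/79054789 139332156/79054789]

step 0: x̄ = F·x = [0, -7, 7]
step 0: P̄ = F·P·Fᵀ + Q = [72 22 -57; 22 55 -36; -57 -36 61]
step 0: y = z − H·x̄ = [-2, -12]
step 0: S = H·P̄·Hᵀ + R = [682 -618; -618 992]
step 0: K = P̄·Hᵀ·S⁻¹ = [807/14731 -6657/29462; -26602/73655 -50371/147310; 3726/73655 19844/73655]
step 0: x' = x̄ + K·y = [38328/14731, -32031/14731, 54001/14731]
step 0: P' = (I − K·H)·P̄ = [59040/14731 -33779/14731 52383/14731; -33779/14731 198437/73655 -219266/73655; 52383/14731 -219266/73655 301603/73655]
step 1: x̄ = F·x = [-334752/14731, -26419/14731, 265078/14731]
step 1: P̄ = F·P·Fᵀ + Q = [14871323/73655 2482653/73655 -12507624/73655; 2482653/73655 990338/73655 -2127694/73655; -12507624/73655 -2127694/73655 10966152/73655]
step 1: y = z − H·x̄ = [1021267/14731, -1214391/14731]
step 1: S = H·P̄·Hᵀ + R = [144625687/73655 -167938468/73655; -167938468/73655 203705512/73655]
step 1: K = P̄·Hᵀ·S⁻¹ = [-68156969/2134479303 -2519829083/8537917212; -590119586/2134479303 -2332487885/8537917212; -4079318/79054789 14856517/79054789]
step 1: x' = x̄ + K·y = [-5189936573/8537917212, 13326347389/8537917212, -84991381/79054789]
step 1: P' = (I − K·H)·P̄ = [8439261671/4268958606 -2924593447/4268958606 109619122/79054789; -2924593447/4268958606 5855869079/4268958606 -97353358/79054789; 109619122/79054789 -97353358/79054789 139332156/79054789]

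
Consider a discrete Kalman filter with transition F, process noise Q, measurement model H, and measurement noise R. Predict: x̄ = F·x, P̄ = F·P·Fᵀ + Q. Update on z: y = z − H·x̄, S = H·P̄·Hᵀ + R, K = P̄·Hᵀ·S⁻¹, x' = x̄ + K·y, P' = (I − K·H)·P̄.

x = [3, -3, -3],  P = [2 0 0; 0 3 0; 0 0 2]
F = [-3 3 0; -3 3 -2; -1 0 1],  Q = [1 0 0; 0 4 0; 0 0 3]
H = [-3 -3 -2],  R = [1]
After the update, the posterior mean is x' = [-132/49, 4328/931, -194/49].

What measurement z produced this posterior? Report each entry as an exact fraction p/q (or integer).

z = [2]

x̄ = F·x = [-18, -12, -6]
P̄ = F·P·Fᵀ + Q = [46 45 6; 45 57 2; 6 2 7]
S = H·P̄·Hᵀ + R = [1862]
K = P̄·Hᵀ·S⁻¹ = [-15/98; -155/931; -1/49]
x' − x̄ = [750/49, 15500/931, 100/49] = K·y
y = (KᵀK)⁻¹·Kᵀ·(x' − x̄) = [-100]
z = y + H·x̄ = [-100] + [102] = [2]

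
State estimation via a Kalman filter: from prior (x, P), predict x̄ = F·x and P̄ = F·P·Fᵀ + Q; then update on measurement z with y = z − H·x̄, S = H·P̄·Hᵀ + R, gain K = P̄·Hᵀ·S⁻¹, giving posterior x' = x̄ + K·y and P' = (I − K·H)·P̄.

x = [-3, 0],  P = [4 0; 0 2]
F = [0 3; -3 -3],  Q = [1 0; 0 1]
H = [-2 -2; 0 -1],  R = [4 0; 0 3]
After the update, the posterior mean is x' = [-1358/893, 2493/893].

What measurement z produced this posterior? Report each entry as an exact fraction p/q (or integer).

z = [-2, -3]

x̄ = F·x = [0, 9]
P̄ = F·P·Fᵀ + Q = [19 -18; -18 55]
S = H·P̄·Hᵀ + R = [156 74; 74 58]
K = P̄·Hᵀ·S⁻¹ = [-362/893 739/893; -111/1786 -776/893]
x' − x̄ = [-1358/893, -5544/893] = K·y
y = (KᵀK)⁻¹·Kᵀ·(x' − x̄) = [16, 6]
z = y + H·x̄ = [16, 6] + [-18, -9] = [-2, -3]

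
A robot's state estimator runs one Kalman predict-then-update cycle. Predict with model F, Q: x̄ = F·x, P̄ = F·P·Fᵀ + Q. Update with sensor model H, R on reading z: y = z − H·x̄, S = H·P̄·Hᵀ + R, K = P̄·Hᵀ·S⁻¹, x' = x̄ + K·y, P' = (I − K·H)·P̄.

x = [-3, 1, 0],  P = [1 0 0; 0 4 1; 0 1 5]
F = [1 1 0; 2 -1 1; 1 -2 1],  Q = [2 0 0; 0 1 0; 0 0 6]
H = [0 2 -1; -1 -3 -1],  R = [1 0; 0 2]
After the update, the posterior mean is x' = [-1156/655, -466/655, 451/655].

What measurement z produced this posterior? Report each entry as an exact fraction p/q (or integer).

x̄ = F·x = [-2, -7, -5]
P̄ = F·P·Fᵀ + Q = [7 -1 -6; -1 12 12; -6 12 24]
S = H·P̄·Hᵀ + R = [25 -40; -40 195]
K = P̄·Hᵀ·S⁻¹ = [172/655 42/655; 92/655 -139/655; -432/655 -54/131]
x' − x̄ = [154/655, 4119/655, 3726/655] = K·y
y = (KᵀK)⁻¹·Kᵀ·(x' − x̄) = [7, -25]
z = y + H·x̄ = [7, -25] + [-9, 28] = [-2, 3]

z = [-2, 3]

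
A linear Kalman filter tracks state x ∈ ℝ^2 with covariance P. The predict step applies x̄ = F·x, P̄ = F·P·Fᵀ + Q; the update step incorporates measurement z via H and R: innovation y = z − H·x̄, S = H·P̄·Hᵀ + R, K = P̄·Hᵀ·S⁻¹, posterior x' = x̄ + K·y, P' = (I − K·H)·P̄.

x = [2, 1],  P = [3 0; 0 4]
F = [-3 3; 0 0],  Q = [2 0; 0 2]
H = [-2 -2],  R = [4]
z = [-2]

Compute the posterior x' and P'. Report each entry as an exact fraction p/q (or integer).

x' = [14/17, 2/17]
P' = [195/68 -65/34; -65/34 33/17]

x̄ = F·x = [-3, 0]
P̄ = F·P·Fᵀ + Q = [65 0; 0 2]
y = z − H·x̄ = [-8]
S = H·P̄·Hᵀ + R = [272]
K = P̄·Hᵀ·S⁻¹ = [-65/136; -1/68]
x' = x̄ + K·y = [14/17, 2/17]
P' = (I − K·H)·P̄ = [195/68 -65/34; -65/34 33/17]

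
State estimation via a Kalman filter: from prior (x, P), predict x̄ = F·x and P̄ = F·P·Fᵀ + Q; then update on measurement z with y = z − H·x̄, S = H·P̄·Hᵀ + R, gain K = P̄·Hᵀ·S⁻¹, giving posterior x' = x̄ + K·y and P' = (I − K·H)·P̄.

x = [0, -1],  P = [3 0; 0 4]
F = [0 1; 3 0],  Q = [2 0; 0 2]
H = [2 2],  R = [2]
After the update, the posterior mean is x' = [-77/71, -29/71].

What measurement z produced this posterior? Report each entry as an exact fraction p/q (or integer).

z = [-3]

x̄ = F·x = [-1, 0]
P̄ = F·P·Fᵀ + Q = [6 0; 0 29]
S = H·P̄·Hᵀ + R = [142]
K = P̄·Hᵀ·S⁻¹ = [6/71; 29/71]
x' − x̄ = [-6/71, -29/71] = K·y
y = (KᵀK)⁻¹·Kᵀ·(x' − x̄) = [-1]
z = y + H·x̄ = [-1] + [-2] = [-3]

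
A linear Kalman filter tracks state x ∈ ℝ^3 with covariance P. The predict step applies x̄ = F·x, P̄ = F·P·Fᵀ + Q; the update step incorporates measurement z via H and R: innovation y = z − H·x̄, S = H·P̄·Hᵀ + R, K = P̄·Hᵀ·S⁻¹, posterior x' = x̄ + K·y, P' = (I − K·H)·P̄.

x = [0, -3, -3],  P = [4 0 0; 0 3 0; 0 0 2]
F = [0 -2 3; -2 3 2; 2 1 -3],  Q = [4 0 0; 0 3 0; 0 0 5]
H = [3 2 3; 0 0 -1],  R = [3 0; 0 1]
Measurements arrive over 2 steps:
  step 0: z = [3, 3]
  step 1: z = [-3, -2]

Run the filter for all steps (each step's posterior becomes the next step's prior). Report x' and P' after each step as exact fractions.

step 0: x' = [46029/7097, -31110/7097, -19368/7097], P' = [115046/7097 -164244/7097 -4392/7097; -164244/7097 254616/7097 -3777/7097; -4392/7097 -3777/7097 6926/7097]
step 1: x' = [-78844251/23461888, -1717929/11730944, 28563185/11730944], P' = [2559957427/23461888 -1928793999/11730944 -210681/11730944; -1928793999/11730944 1470379035/5865472 -8386035/5865472; -210681/11730944 -8386035/5865472 5688971/5865472]

step 0: x̄ = F·x = [-3, -15, 6]
step 0: P̄ = F·P·Fᵀ + Q = [34 -6 -24; -6 54 -19; -24 -19 42]
step 0: y = z − H·x̄ = [24, 9]
step 0: S = H·P̄·Hᵀ + R = [171 -16; -16 43]
step 0: K = P̄·Hᵀ·S⁻¹ = [1158/7097 4392/7097; 1723/7097 3777/7097; 16/7097 -6926/7097]
step 0: x' = x̄ + K·y = [46029/7097, -31110/7097, -19368/7097]
step 0: P' = (I − K·H)·P̄ = [115046/7097 -164244/7097 -4392/7097; -164244/7097 254616/7097 -3777/7097; -4392/7097 -3777/7097 6926/7097]
step 1: x̄ = F·x = [4116/7097, -224124/7097, 119052/7097]
step 1: P̄ = F·P·Fᵀ + Q = [1154510/7097 -2135649/7097 25065/7097; -2135649/7097 4761463/7097 -412349/7097; 25065/7097 -412349/7097 231009/7097]
step 1: y = z − H·x̄ = [57453/7097, 104858/7097]
step 1: S = H·P̄·Hᵀ + R = [1412008/7097 56476/7097; 56476/7097 238106/7097]
step 1: K = P̄·Hᵀ·S⁻¹ = [-12189267/23461888 210681/11730944; 14939311/11730944 8386035/5865472; -14119/11730944 -5688971/5865472]
step 1: x' = x̄ + K·y = [-78844251/23461888, -1717929/11730944, 28563185/11730944]
step 1: P' = (I − K·H)·P̄ = [2559957427/23461888 -1928793999/11730944 -210681/11730944; -1928793999/11730944 1470379035/5865472 -8386035/5865472; -210681/11730944 -8386035/5865472 5688971/5865472]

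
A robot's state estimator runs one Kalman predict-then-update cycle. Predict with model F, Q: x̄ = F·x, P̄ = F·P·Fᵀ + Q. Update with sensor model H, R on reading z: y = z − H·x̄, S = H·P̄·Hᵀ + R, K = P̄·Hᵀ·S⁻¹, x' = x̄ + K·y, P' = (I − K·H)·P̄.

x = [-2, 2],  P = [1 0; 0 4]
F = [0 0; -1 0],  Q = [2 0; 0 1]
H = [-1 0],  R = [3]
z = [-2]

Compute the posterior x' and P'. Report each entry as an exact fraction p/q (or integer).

x̄ = F·x = [0, 2]
P̄ = F·P·Fᵀ + Q = [2 0; 0 2]
y = z − H·x̄ = [-2]
S = H·P̄·Hᵀ + R = [5]
K = P̄·Hᵀ·S⁻¹ = [-2/5; 0]
x' = x̄ + K·y = [4/5, 2]
P' = (I − K·H)·P̄ = [6/5 0; 0 2]

x' = [4/5, 2]
P' = [6/5 0; 0 2]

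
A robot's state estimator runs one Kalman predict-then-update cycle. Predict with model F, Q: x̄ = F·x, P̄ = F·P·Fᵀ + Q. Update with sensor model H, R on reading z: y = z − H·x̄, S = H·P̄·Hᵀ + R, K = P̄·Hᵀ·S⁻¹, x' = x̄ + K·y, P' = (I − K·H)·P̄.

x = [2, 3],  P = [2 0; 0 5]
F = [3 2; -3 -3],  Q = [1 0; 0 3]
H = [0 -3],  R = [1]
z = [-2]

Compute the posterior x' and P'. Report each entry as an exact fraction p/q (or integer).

x̄ = F·x = [12, -15]
P̄ = F·P·Fᵀ + Q = [39 -48; -48 66]
y = z − H·x̄ = [-47]
S = H·P̄·Hᵀ + R = [595]
K = P̄·Hᵀ·S⁻¹ = [144/595; -198/595]
x' = x̄ + K·y = [372/595, 381/595]
P' = (I − K·H)·P̄ = [2469/595 -48/595; -48/595 66/595]

x' = [372/595, 381/595]
P' = [2469/595 -48/595; -48/595 66/595]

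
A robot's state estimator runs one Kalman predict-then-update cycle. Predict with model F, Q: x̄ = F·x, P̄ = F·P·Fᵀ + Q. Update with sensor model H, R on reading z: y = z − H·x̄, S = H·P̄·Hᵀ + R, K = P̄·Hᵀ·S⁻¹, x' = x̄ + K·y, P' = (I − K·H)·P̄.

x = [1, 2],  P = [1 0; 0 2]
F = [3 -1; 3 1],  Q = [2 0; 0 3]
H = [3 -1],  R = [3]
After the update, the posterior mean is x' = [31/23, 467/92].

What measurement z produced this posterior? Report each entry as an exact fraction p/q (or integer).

z = [-1]

x̄ = F·x = [1, 5]
P̄ = F·P·Fᵀ + Q = [13 7; 7 14]
S = H·P̄·Hᵀ + R = [92]
K = P̄·Hᵀ·S⁻¹ = [8/23; 7/92]
x' − x̄ = [8/23, 7/92] = K·y
y = (KᵀK)⁻¹·Kᵀ·(x' − x̄) = [1]
z = y + H·x̄ = [1] + [-2] = [-1]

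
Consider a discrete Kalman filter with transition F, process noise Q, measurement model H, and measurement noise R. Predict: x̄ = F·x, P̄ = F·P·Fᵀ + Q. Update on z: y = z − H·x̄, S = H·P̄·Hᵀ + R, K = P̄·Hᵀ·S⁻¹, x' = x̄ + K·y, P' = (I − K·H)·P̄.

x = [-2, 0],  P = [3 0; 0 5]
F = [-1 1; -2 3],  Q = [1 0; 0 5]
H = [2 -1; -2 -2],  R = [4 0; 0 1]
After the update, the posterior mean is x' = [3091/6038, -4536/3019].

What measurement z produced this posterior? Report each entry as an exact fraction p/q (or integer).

x̄ = F·x = [2, 4]
P̄ = F·P·Fᵀ + Q = [9 21; 21 62]
S = H·P̄·Hᵀ + R = [18 46; 46 453]
K = P̄·Hᵀ·S⁻¹ = [1401/6038 -471/3019; -712/3019 -1034/3019]
x' − x̄ = [-8985/6038, -16612/3019] = K·y
y = (KᵀK)⁻¹·Kᵀ·(x' − x̄) = [3, 14]
z = y + H·x̄ = [3, 14] + [0, -12] = [3, 2]

z = [3, 2]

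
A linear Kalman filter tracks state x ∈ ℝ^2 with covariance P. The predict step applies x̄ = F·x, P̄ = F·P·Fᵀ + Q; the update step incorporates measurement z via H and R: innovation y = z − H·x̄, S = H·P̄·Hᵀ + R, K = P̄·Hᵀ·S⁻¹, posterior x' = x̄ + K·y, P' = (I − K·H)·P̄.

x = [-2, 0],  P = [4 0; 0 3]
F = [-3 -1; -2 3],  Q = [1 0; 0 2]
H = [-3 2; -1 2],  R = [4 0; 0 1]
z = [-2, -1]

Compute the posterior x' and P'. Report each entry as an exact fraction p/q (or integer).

x' = [4506/6551, -706/6551]
P' = [7915/6551 11055/13102; 11055/13102 20655/26204]

x̄ = F·x = [6, 4]
P̄ = F·P·Fᵀ + Q = [40 15; 15 45]
y = z − H·x̄ = [8, -3]
S = H·P̄·Hᵀ + R = [364 180; 180 161]
K = P̄·Hᵀ·S⁻¹ = [-6345/13102 3140/6551; -6255/26204 4800/6551]
x' = x̄ + K·y = [4506/6551, -706/6551]
P' = (I − K·H)·P̄ = [7915/6551 11055/13102; 11055/13102 20655/26204]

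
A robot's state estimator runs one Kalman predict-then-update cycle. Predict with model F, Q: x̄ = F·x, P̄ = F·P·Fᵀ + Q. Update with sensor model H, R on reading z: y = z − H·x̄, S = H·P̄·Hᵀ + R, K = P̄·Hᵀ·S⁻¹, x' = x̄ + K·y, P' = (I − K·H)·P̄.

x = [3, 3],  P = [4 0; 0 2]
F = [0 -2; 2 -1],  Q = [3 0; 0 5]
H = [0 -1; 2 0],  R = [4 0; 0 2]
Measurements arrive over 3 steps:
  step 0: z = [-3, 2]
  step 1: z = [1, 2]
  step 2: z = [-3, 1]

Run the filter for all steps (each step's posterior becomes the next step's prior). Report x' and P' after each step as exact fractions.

step 0: x̄ = F·x = [-6, 3]
step 0: P̄ = F·P·Fᵀ + Q = [11 4; 4 23]
step 0: y = z − H·x̄ = [0, 14]
step 0: S = H·P̄·Hᵀ + R = [27 -8; -8 46]
step 0: K = P̄·Hᵀ·S⁻¹ = [-4/589 281/589; -497/589 16/589]
step 0: x' = x̄ + K·y = [400/589, 1991/589]
step 0: P' = (I − K·H)·P̄ = [281/589 16/589; 16/589 1988/589]
step 1: x̄ = F·x = [-3982/589, -1191/589]
step 1: P̄ = F·P·Fᵀ + Q = [9719/589 3912/589; 3912/589 5993/589]
step 1: y = z − H·x̄ = [-602/589, 9142/589]
step 1: S = H·P̄·Hᵀ + R = [8349/589 -7824/589; -7824/589 40054/589]
step 1: K = P̄·Hᵀ·S⁻¹ = [-1304/77305 37261/77305; -151807/231915 5216/77305]
step 1: x' = x̄ + K·y = [11408/15461, -14183/46383]
step 1: P' = (I − K·H)·P̄ = [37261/77305 5216/77305; 5216/77305 607228/231915]
step 2: x̄ = F·x = [28366/46383, 82631/46383]
step 2: P̄ = F·P·Fᵀ + Q = [3124657/231915 1151864/231915; 1151864/231915 2151343/231915]
step 2: y = z − H·x̄ = [-56518/46383, -10349/46383]
step 2: S = H·P̄·Hᵀ + R = [3079003/231915 -2303728/231915; -2303728/231915 12962458/231915]
step 2: K = P̄·Hᵀ·S⁻¹ = [-1151864/74605533 35763265/74605533; -48680617/74605533 4607456/74605533]
step 2: x' = x̄ + K·y = [13016605/24868511, 63732965/24868511]
step 2: P' = (I − K·H)·P̄ = [35763265/74605533 4607456/74605533; 4607456/74605533 194722468/74605533]

step 0: x' = [400/589, 1991/589], P' = [281/589 16/589; 16/589 1988/589]
step 1: x' = [11408/15461, -14183/46383], P' = [37261/77305 5216/77305; 5216/77305 607228/231915]
step 2: x' = [13016605/24868511, 63732965/24868511], P' = [35763265/74605533 4607456/74605533; 4607456/74605533 194722468/74605533]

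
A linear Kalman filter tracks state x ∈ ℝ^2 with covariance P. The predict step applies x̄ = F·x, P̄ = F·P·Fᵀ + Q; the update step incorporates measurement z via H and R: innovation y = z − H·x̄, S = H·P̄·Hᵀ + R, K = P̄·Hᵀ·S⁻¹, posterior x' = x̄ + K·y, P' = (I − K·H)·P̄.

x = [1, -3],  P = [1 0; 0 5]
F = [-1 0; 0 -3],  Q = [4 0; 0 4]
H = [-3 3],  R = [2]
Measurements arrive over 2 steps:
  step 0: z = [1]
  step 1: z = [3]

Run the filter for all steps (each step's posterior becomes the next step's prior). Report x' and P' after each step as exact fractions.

step 0: x̄ = F·x = [-1, 9]
step 0: P̄ = F·P·Fᵀ + Q = [5 0; 0 49]
step 0: y = z − H·x̄ = [-29]
step 0: S = H·P̄·Hᵀ + R = [488]
step 0: K = P̄·Hᵀ·S⁻¹ = [-15/488; 147/488]
step 0: x' = x̄ + K·y = [-53/488, 129/488]
step 0: P' = (I − K·H)·P̄ = [2215/488 2205/488; 2205/488 2303/488]
step 1: x̄ = F·x = [53/488, -387/488]
step 1: P̄ = F·P·Fᵀ + Q = [4167/488 6615/488; 6615/488 22679/488]
step 1: y = z − H·x̄ = [348/61]
step 1: S = H·P̄·Hᵀ + R = [15440/61]
step 1: K = P̄·Hᵀ·S⁻¹ = [459/7720; 753/1930]
step 1: x' = x̄ + K·y = [3457/7720, 11061/7720]
step 1: P' = (I − K·H)·P̄ = [59013/7720 59319/7720; 59319/7720 61327/7720]

step 0: x' = [-53/488, 129/488], P' = [2215/488 2205/488; 2205/488 2303/488]
step 1: x' = [3457/7720, 11061/7720], P' = [59013/7720 59319/7720; 59319/7720 61327/7720]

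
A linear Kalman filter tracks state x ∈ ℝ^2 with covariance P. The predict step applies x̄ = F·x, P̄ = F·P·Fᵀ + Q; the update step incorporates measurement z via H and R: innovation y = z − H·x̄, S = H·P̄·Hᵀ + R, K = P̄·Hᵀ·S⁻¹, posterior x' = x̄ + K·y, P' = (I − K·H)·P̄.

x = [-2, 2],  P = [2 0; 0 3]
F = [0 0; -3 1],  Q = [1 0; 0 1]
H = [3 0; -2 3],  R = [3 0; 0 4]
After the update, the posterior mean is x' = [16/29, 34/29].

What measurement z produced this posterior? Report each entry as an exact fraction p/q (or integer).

x̄ = F·x = [0, 8]
P̄ = F·P·Fᵀ + Q = [1 0; 0 22]
S = H·P̄·Hᵀ + R = [12 -6; -6 206]
K = P̄·Hᵀ·S⁻¹ = [101/406 -1/406; 33/203 66/203]
x' − x̄ = [16/29, -198/29] = K·y
y = (KᵀK)⁻¹·Kᵀ·(x' − x̄) = [2, -22]
z = y + H·x̄ = [2, -22] + [0, 24] = [2, 2]

z = [2, 2]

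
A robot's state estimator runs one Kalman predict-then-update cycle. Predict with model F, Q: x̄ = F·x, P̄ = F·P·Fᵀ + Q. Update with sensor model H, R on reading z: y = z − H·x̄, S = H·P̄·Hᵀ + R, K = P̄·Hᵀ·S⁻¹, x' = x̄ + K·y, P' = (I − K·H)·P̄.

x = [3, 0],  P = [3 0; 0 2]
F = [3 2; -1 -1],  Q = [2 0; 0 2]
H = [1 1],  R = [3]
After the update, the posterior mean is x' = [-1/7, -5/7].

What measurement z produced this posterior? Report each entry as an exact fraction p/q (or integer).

x̄ = F·x = [9, -3]
P̄ = F·P·Fᵀ + Q = [37 -13; -13 7]
S = H·P̄·Hᵀ + R = [21]
K = P̄·Hᵀ·S⁻¹ = [8/7; -2/7]
x' − x̄ = [-64/7, 16/7] = K·y
y = (KᵀK)⁻¹·Kᵀ·(x' − x̄) = [-8]
z = y + H·x̄ = [-8] + [6] = [-2]

z = [-2]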